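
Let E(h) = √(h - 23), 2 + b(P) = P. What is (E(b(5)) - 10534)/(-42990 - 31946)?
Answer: 5267/37468 - I*√5/37468 ≈ 0.14057 - 5.9679e-5*I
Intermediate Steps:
b(P) = -2 + P
E(h) = √(-23 + h)
(E(b(5)) - 10534)/(-42990 - 31946) = (√(-23 + (-2 + 5)) - 10534)/(-42990 - 31946) = (√(-23 + 3) - 10534)/(-74936) = (√(-20) - 10534)*(-1/74936) = (2*I*√5 - 10534)*(-1/74936) = (-10534 + 2*I*√5)*(-1/74936) = 5267/37468 - I*√5/37468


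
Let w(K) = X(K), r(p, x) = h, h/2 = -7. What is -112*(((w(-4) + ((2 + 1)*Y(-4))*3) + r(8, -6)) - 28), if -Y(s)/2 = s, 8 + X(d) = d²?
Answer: -4256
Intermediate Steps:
h = -14 (h = 2*(-7) = -14)
X(d) = -8 + d²
r(p, x) = -14
Y(s) = -2*s
w(K) = -8 + K²
-112*(((w(-4) + ((2 + 1)*Y(-4))*3) + r(8, -6)) - 28) = -112*((((-8 + (-4)²) + ((2 + 1)*(-2*(-4)))*3) - 14) - 28) = -112*((((-8 + 16) + (3*8)*3) - 14) - 28) = -112*(((8 + 24*3) - 14) - 28) = -112*(((8 + 72) - 14) - 28) = -112*((80 - 14) - 28) = -112*(66 - 28) = -112*38 = -4256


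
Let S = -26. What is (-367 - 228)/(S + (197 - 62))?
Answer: -595/109 ≈ -5.4587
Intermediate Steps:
(-367 - 228)/(S + (197 - 62)) = (-367 - 228)/(-26 + (197 - 62)) = -595/(-26 + 135) = -595/109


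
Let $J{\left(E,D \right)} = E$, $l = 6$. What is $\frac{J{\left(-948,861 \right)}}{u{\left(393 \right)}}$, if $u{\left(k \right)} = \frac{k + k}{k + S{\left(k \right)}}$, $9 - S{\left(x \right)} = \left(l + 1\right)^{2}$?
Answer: $- \frac{55774}{131} \approx -425.76$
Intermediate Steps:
$S{\left(x \right)} = -40$ ($S{\left(x \right)} = 9 - \left(6 + 1\right)^{2} = 9 - 7^{2} = 9 - 49 = -40$)
$u{\left(k \right)} = \frac{2 k}{-40 + k}$ ($u{\left(k \right)} = \frac{k + k}{k - 40} = \frac{2 k}{-40 + k}$)
$\frac{J{\left(-948,861 \right)}}{u{\left(393 \right)}} = - \frac{948}{2 \cdot 393 \frac{1}{-40 + 393}} = - \frac{948}{2 \cdot 393 \cdot \frac{1}{353}} = - \frac{948}{\frac{786}{353}} = \left(-948\right) \frac{353}{786} = - \frac{55774}{131}$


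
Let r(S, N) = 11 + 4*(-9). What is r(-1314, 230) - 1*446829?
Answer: -446854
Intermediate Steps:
r(S, N) = -25 (r(S, N) = 11 - 36 = -25)
r(-1314, 230) - 1*446829 = -25 - 1*446829 = -25 - 446829 = -446854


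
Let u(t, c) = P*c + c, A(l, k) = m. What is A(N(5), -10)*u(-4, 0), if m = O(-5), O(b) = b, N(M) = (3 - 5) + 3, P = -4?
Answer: 0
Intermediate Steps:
N(M) = 1 (N(M) = -2 + 3 = 1)
m = -5
A(l, k) = -5
u(t, c) = -3*c (u(t, c) = -4*c + c = -3*c)
A(N(5), -10)*u(-4, 0) = -(-15)*0 = -5*0 = 0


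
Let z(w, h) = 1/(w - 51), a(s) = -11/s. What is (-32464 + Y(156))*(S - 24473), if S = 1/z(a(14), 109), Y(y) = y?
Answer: 5546427438/7 ≈ 7.9235e+8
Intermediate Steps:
z(w, h) = 1/(-51 + w)
S = -725/14 (S = 1/(1/(-51 - 11/14)) = 1/(1/(-725/14)) = 1/(-14/725) = -725/14 ≈ -51.786)
(-32464 + Y(156))*(S - 24473) = (-32464 + 156)*(-725/14 - 24473) = -32308*(-343347/14) = 5546427438/7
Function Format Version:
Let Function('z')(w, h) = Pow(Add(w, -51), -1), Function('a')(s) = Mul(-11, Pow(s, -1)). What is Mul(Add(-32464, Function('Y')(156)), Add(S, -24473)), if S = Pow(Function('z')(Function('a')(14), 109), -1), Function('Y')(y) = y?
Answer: Rational(5546427438, 7) ≈ 7.9235e+8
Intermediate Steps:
Function('z')(w, h) = Pow(Add(-51, w), -1)
S = Rational(-725, 14) (S = Pow(Pow(Add(-51, Mul(-11, Pow(14, -1))), -1), -1) = Pow(Pow(Add(-51, Mul(-11, Rational(1, 14))), -1), -1) = Pow(Pow(Add(-51, Rational(-11, 14)), -1), -1) = Pow(Pow(Rational(-725, 14), -1), -1) = Pow(Rational(-14, 725), -1) = Rational(-725, 14) ≈ -51.786)
Mul(Add(-32464, Function('Y')(156)), Add(S, -24473)) = Mul(Add(-32464, 156), Add(Rational(-725, 14), -24473)) = Mul(-32308, Rational(-343347, 14)) = Rational(5546427438, 7)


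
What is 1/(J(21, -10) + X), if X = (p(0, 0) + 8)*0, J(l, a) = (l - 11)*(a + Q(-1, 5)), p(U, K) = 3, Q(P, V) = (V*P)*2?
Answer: -1/200 ≈ -0.0050000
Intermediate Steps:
Q(P, V) = 2*P*V (Q(P, V) = (P*V)*2 = 2*P*V)
J(l, a) = (-11 + l)*(-10 + a) (J(l, a) = (l - 11)*(a + 2*(-1)*5) = (-11 + l)*(a - 10) = (-11 + l)*(-10 + a))
X = 0 (X = (3 + 8)*0 = 11*0 = 0)
1/(J(21, -10) + X) = 1/((110 - 11*(-10) - 10*21 - 10*21) + 0) = 1/((110 + 110 - 210 - 210) + 0) = 1/(-200 + 0) = 1/(-200) = -1/200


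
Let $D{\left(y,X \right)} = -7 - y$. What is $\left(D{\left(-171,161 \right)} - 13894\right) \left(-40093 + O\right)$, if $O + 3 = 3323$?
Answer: $504893290$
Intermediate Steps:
$O = 3320$ ($O = -3 + 3323 = 3320$)
$\left(D{\left(-171,161 \right)} - 13894\right) \left(-40093 + O\right) = \left(\left(-7 - -171\right) - 13894\right) \left(-40093 + 3320\right) = \left(\left(-7 + 171\right) - 13894\right) \left(-36773\right) = \left(164 - 13894\right) \left(-36773\right) = \left(-13730\right) \left(-36773\right) = 504893290$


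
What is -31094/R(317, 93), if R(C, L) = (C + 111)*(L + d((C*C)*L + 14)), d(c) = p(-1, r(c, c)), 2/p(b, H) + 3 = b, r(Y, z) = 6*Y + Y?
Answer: -15547/19795 ≈ -0.78540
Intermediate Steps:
r(Y, z) = 7*Y
p(b, H) = 2/(-3 + b)
d(c) = -½ (d(c) = 2/(-3 - 1) = 2/(-4) = 2*(-¼) = -½)
R(C, L) = (111 + C)*(-½ + L) (R(C, L) = (C + 111)*(L - ½) = (111 + C)*(-½ + L))
-31094/R(317, 93) = -31094/(-111/2 + 111*93 - ½*317 + 317*93) = -31094/(-111/2 + 10323 - 317/2 + 29481) = -31094/39590 = -31094*1/39590 = -15547/19795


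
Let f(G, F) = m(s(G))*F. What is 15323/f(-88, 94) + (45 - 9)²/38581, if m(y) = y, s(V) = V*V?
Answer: 139507429/2553136256 ≈ 0.054642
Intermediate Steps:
s(V) = V²
f(G, F) = F*G² (f(G, F) = G²*F = F*G²)
15323/f(-88, 94) + (45 - 9)²/38581 = 15323/((94*(-88)²)) + (45 - 9)²/38581 = 15323/((94*7744)) + 36²*(1/38581) = 15323/727936 + 1296*(1/38581) = 15323*(1/727936) + 1296/38581 = 1393/66176 + 1296/38581 = 139507429/2553136256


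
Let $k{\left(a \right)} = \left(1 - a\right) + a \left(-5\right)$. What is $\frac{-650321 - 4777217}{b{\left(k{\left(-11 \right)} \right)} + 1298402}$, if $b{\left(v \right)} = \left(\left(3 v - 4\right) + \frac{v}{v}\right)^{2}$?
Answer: $- \frac{2713769}{668803} \approx -4.0576$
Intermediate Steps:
$k{\left(a \right)} = 1 - 6 a$ ($k{\left(a \right)} = \left(1 - a\right) - 5 a = 1 - 6 a$)
$b{\left(v \right)} = \left(-3 + 3 v\right)^{2}$ ($b{\left(v \right)} = \left(\left(-4 + 3 v\right) + 1\right)^{2} = \left(-3 + 3 v\right)^{2}$)
$\frac{-650321 - 4777217}{b{\left(k{\left(-11 \right)} \right)} + 1298402} = \frac{-650321 - 4777217}{9 \left(-1 + \left(1 - -66\right)\right)^{2} + 1298402} = - \frac{5427538}{9 \left(-1 + \left(1 + 66\right)\right)^{2} + 1298402} = - \frac{5427538}{9 \left(-1 + 67\right)^{2} + 1298402} = - \frac{5427538}{9 \cdot 66^{2} + 1298402} = - \frac{5427538}{9 \cdot 4356 + 1298402} = - \frac{5427538}{39204 + 1298402} = - \frac{5427538}{1337606} = \left(-5427538\right) \frac{1}{1337606} = - \frac{2713769}{668803}$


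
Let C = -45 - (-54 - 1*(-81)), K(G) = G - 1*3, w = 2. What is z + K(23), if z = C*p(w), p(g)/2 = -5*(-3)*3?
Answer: -6460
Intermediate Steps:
p(g) = 90 (p(g) = 2*(-5*(-3)*3) = 2*(15*3) = 2*45 = 90)
K(G) = -3 + G (K(G) = G - 3 = -3 + G)
C = -72 (C = -45 - (-54 + 81) = -45 - 1*27 = -45 - 27 = -72)
z = -6480 (z = -72*90 = -6480)
z + K(23) = -6480 + (-3 + 23) = -6480 + 20 = -6460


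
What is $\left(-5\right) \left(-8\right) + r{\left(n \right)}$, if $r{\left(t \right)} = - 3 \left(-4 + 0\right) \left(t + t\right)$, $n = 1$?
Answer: $64$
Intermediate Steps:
$r{\left(t \right)} = 24 t$ ($r{\left(t \right)} = \left(-3\right) \left(-4\right) 2 t = 12 \cdot 2 t = 24 t$)
$\left(-5\right) \left(-8\right) + r{\left(n \right)} = \left(-5\right) \left(-8\right) + 24 \cdot 1 = 40 + 24 = 64$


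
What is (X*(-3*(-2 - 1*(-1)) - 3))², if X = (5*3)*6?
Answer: 0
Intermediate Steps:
X = 90 (X = 15*6 = 90)
(X*(-3*(-2 - 1*(-1)) - 3))² = (90*(-3*(-2 - 1*(-1)) - 3))² = (90*(-3*(-2 + 1) - 3))² = (90*(-3*(-1) - 3))² = (90*(3 - 3))² = (90*0)² = 0² = 0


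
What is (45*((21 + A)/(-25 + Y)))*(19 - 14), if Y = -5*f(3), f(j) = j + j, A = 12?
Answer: -135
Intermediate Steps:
f(j) = 2*j
Y = -30 (Y = -10*3 = -5*6 = -30)
(45*((21 + A)/(-25 + Y)))*(19 - 14) = (45*((21 + 12)/(-25 - 30)))*(19 - 14) = (45*(33/(-55)))*5 = (45*(33*(-1/55)))*5 = (45*(-⅗))*5 = -27*5 = -135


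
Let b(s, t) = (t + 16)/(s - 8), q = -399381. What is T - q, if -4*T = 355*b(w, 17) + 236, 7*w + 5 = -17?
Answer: 41556823/104 ≈ 3.9959e+5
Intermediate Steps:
w = -22/7 (w = -5/7 + (⅐)*(-17) = -5/7 - 17/7 = -22/7 ≈ -3.1429)
b(s, t) = (16 + t)/(-8 + s)
T = 21199/104 (T = -(355*((16 + 17)/(-8 - 22/7)) + 236)/4 = -(355*(33/(-78/7)) + 236)/4 = -(355*(-7/78*33) + 236)/4 = -(355*(-77/26) + 236)/4 = -(-27335/26 + 236)/4 = -¼*(-21199/26) = 21199/104 ≈ 203.84)
T - q = 21199/104 - 1*(-399381) = 21199/104 + 399381 = 41556823/104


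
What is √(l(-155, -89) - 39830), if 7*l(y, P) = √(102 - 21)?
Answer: I*√1951607/7 ≈ 199.57*I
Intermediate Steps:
l(y, P) = 9/7 (l(y, P) = √(102 - 21)/7 = √81/7 = (⅐)*9 = 9/7)
√(l(-155, -89) - 39830) = √(9/7 - 39830) = √(-278801/7) = I*√1951607/7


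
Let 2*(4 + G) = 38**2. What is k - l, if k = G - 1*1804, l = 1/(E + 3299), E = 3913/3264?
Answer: -11698231278/10771849 ≈ -1086.0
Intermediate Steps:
G = 718 (G = -4 + (1/2)*38**2 = -4 + (1/2)*1444 = -4 + 722 = 718)
E = 3913/3264 (E = 3913*(1/3264) = 3913/3264 ≈ 1.1988)
l = 3264/10771849 (l = 1/(3913/3264 + 3299) = 1/(10771849/3264) = 3264/10771849 ≈ 0.00030301)
k = -1086 (k = 718 - 1*1804 = 718 - 1804 = -1086)
k - l = -1086 - 1*3264/10771849 = -1086 - 3264/10771849 = -11698231278/10771849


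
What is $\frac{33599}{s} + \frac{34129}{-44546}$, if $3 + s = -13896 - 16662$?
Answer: $- \frac{2539717423}{1361370306} \approx -1.8656$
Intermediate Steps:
$s = -30561$ ($s = -3 - 30558 = -30561$)
$\frac{33599}{s} + \frac{34129}{-44546} = \frac{33599}{-30561} + \frac{34129}{-44546} = 33599 \left(- \frac{1}{30561}\right) + 34129 \left(- \frac{1}{44546}\right) = - \frac{33599}{30561} - \frac{34129}{44546} = - \frac{2539717423}{1361370306}$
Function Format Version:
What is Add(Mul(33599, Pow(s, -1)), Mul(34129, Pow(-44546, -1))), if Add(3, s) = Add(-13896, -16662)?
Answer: Rational(-2539717423, 1361370306) ≈ -1.8656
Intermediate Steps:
s = -30561 (s = Add(-3, Add(-13896, -16662)) = Add(-3, -30558) = -30561)
Add(Mul(33599, Pow(s, -1)), Mul(34129, Pow(-44546, -1))) = Add(Mul(33599, Pow(-30561, -1)), Mul(34129, Pow(-44546, -1))) = Add(Mul(33599, Rational(-1, 30561)), Mul(34129, Rational(-1, 44546))) = Add(Rational(-33599, 30561), Rational(-34129, 44546)) = Rational(-2539717423, 1361370306)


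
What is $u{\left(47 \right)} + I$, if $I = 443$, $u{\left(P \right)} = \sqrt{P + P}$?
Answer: $443 + \sqrt{94} \approx 452.7$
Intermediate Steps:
$u{\left(P \right)} = \sqrt{2} \sqrt{P}$ ($u{\left(P \right)} = \sqrt{2 P} = \sqrt{2} \sqrt{P}$)
$u{\left(47 \right)} + I = \sqrt{2} \sqrt{47} + 443 = \sqrt{94} + 443 = 443 + \sqrt{94}$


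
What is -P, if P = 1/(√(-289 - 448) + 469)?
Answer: -7/3294 + I*√737/220698 ≈ -0.0021251 + 0.00012301*I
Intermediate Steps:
P = 1/(469 + I*√737) (P = 1/(√(-737) + 469) = 1/(I*√737 + 469) = 1/(469 + I*√737) ≈ 0.0021251 - 0.00012301*I)
-P = -(7/3294 - I*√737/220698) = -7/3294 + I*√737/220698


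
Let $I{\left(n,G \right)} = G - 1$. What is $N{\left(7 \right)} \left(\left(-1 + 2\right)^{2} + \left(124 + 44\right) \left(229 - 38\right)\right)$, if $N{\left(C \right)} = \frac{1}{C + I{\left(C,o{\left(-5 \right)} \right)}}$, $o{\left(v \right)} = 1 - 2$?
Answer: $\frac{32089}{5} \approx 6417.8$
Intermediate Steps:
$o{\left(v \right)} = -1$ ($o{\left(v \right)} = 1 - 2 = -1$)
$I{\left(n,G \right)} = -1 + G$
$N{\left(C \right)} = \frac{1}{-2 + C}$ ($N{\left(C \right)} = \frac{1}{C - 2} = \frac{1}{-2 + C}$)
$N{\left(7 \right)} \left(\left(-1 + 2\right)^{2} + \left(124 + 44\right) \left(229 - 38\right)\right) = \frac{\left(-1 + 2\right)^{2} + \left(124 + 44\right) \left(229 - 38\right)}{-2 + 7} = \frac{1^{2} + 168 \cdot 191}{5} = \frac{1 + 32088}{5} = \frac{1}{5} \cdot 32089 = \frac{32089}{5}$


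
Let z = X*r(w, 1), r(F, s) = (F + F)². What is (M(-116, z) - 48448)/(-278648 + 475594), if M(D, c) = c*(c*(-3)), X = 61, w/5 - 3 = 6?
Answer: -366202239224/98473 ≈ -3.7188e+6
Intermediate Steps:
w = 45 (w = 15 + 5*6 = 15 + 30 = 45)
r(F, s) = 4*F² (r(F, s) = (2*F)² = 4*F²)
z = 494100 (z = 61*(4*45²) = 61*(4*2025) = 61*8100 = 494100)
M(D, c) = -3*c² (M(D, c) = c*(-3*c) = -3*c²)
(M(-116, z) - 48448)/(-278648 + 475594) = (-3*494100² - 48448)/(-278648 + 475594) = (-3*244134810000 - 48448)/196946 = (-732404430000 - 48448)*(1/196946) = -732404478448*1/196946 = -366202239224/98473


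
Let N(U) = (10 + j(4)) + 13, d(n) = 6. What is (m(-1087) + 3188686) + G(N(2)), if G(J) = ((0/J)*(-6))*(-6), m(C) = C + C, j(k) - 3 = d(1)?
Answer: 3186512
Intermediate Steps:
j(k) = 9 (j(k) = 3 + 6 = 9)
m(C) = 2*C
N(U) = 32 (N(U) = (10 + 9) + 13 = 19 + 13 = 32)
G(J) = 0 (G(J) = (0*(-6))*(-6) = 0*(-6) = 0)
(m(-1087) + 3188686) + G(N(2)) = (2*(-1087) + 3188686) + 0 = (-2174 + 3188686) + 0 = 3186512 + 0 = 3186512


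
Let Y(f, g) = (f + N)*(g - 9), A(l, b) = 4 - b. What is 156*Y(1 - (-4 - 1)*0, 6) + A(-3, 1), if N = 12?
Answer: -6081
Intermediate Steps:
Y(f, g) = (-9 + g)*(12 + f) (Y(f, g) = (f + 12)*(g - 9) = (12 + f)*(-9 + g) = (-9 + g)*(12 + f))
156*Y(1 - (-4 - 1)*0, 6) + A(-3, 1) = 156*(-108 - 9*(1 - (-4 - 1)*0) + 12*6 + (1 - (-4 - 1)*0)*6) + (4 - 1*1) = 156*(-108 - 9*(1 - (-5)*0) + 72 + (1 - (-5)*0)*6) + (4 - 1) = 156*(-108 - 9*(1 - 1*0) + 72 + (1 - 1*0)*6) + 3 = 156*(-108 - 9*(1 + 0) + 72 + (1 + 0)*6) + 3 = 156*(-108 - 9*1 + 72 + 1*6) + 3 = 156*(-108 - 9 + 72 + 6) + 3 = 156*(-39) + 3 = -6084 + 3 = -6081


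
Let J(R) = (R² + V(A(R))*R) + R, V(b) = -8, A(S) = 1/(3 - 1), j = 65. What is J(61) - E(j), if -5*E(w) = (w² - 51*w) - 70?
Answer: 3462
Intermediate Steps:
A(S) = ½ (A(S) = 1/2 = ½)
E(w) = 14 - w²/5 + 51*w/5 (E(w) = -((w² - 51*w) - 70)/5 = -(-70 + w² - 51*w)/5 = 14 - w²/5 + 51*w/5)
J(R) = R² - 7*R (J(R) = (R² - 8*R) + R = R² - 7*R)
J(61) - E(j) = 61*(-7 + 61) - (14 - ⅕*65² + (51/5)*65) = 61*54 - (14 - ⅕*4225 + 663) = 3294 - (14 - 845 + 663) = 3294 - 1*(-168) = 3294 + 168 = 3462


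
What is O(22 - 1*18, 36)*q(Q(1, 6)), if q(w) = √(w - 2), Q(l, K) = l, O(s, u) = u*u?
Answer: 1296*I ≈ 1296.0*I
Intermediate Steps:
O(s, u) = u²
q(w) = √(-2 + w)
O(22 - 1*18, 36)*q(Q(1, 6)) = 36²*√(-2 + 1) = 1296*√(-1) = 1296*I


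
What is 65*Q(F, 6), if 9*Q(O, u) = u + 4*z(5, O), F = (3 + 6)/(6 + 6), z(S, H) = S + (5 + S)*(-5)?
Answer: -3770/3 ≈ -1256.7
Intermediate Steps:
z(S, H) = -25 - 4*S (z(S, H) = S + (-25 - 5*S) = -25 - 4*S)
F = ¾ (F = 9/12 = 9*(1/12) = ¾ ≈ 0.75000)
Q(O, u) = -20 + u/9 (Q(O, u) = (u + 4*(-25 - 4*5))/9 = (u + 4*(-25 - 20))/9 = (u + 4*(-45))/9 = (u - 180)/9 = (-180 + u)/9 = -20 + u/9)
65*Q(F, 6) = 65*(-20 + (⅑)*6) = 65*(-20 + ⅔) = 65*(-58/3) = -3770/3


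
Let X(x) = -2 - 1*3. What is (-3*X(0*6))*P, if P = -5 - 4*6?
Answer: -435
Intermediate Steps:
X(x) = -5 (X(x) = -2 - 3 = -5)
P = -29 (P = -5 - 24 = -29)
(-3*X(0*6))*P = -3*(-5)*(-29) = 15*(-29) = -435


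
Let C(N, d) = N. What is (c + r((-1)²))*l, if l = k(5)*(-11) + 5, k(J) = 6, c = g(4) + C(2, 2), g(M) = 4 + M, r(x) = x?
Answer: -671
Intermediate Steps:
c = 10 (c = (4 + 4) + 2 = 8 + 2 = 10)
l = -61 (l = 6*(-11) + 5 = -66 + 5 = -61)
(c + r((-1)²))*l = (10 + (-1)²)*(-61) = (10 + 1)*(-61) = 11*(-61) = -671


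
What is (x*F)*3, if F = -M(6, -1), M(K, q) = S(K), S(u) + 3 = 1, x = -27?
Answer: -162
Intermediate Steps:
S(u) = -2 (S(u) = -3 + 1 = -2)
M(K, q) = -2
F = 2 (F = -1*(-2) = 2)
(x*F)*3 = -27*2*3 = -54*3 = -162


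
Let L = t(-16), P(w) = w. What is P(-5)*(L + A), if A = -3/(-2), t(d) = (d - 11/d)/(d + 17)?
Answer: 1105/16 ≈ 69.063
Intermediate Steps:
t(d) = (d - 11/d)/(17 + d)
L = -245/16 (L = (-11 + (-16)**2)/((-16)*(17 - 16)) = -1/16*(-11 + 256)/1 = -1/16*1*245 = -245/16 ≈ -15.313)
A = 3/2 (A = -1/2*(-3) = 3/2 ≈ 1.5000)
P(-5)*(L + A) = -5*(-245/16 + 3/2) = -5*(-221/16) = 1105/16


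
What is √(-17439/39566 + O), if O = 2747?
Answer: √4299651582458/39566 ≈ 52.408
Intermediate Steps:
√(-17439/39566 + O) = √(-17439/39566 + 2747) = √(108670363/39566) = √4299651582458/39566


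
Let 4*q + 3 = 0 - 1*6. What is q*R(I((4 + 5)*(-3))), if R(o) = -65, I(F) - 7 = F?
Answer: 585/4 ≈ 146.25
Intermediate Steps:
I(F) = 7 + F
q = -9/4 (q = -¾ + (0 - 1*6)/4 = -¾ + (0 - 6)/4 = -¾ + (¼)*(-6) = -¾ - 3/2 = -9/4 ≈ -2.2500)
q*R(I((4 + 5)*(-3))) = -9/4*(-65) = 585/4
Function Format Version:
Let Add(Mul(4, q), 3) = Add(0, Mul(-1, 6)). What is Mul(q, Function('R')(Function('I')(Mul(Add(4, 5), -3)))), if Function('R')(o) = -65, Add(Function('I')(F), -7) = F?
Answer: Rational(585, 4) ≈ 146.25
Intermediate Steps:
Function('I')(F) = Add(7, F)
q = Rational(-9, 4) (q = Add(Rational(-3, 4), Mul(Rational(1, 4), Add(0, Mul(-1, 6)))) = Add(Rational(-3, 4), Mul(Rational(1, 4), Add(0, -6))) = Add(Rational(-3, 4), Mul(Rational(1, 4), -6)) = Add(Rational(-3, 4), Rational(-3, 2)) = Rational(-9, 4) ≈ -2.2500)
Mul(q, Function('R')(Function('I')(Mul(Add(4, 5), -3)))) = Mul(Rational(-9, 4), -65) = Rational(585, 4)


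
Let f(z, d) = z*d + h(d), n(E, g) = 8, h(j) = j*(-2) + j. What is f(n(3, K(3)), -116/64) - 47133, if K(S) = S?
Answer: -754331/16 ≈ -47146.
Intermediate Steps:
h(j) = -j (h(j) = -2*j + j = -j)
f(z, d) = -d + d*z (f(z, d) = z*d - d = d*z - d = -d + d*z)
f(n(3, K(3)), -116/64) - 47133 = (-116/64)*(-1 + 8) - 47133 = -116*1/64*7 - 47133 = -29/16*7 - 47133 = -203/16 - 47133 = -754331/16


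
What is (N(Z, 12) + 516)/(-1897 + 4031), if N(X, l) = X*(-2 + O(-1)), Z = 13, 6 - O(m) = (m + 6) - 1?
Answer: 258/1067 ≈ 0.24180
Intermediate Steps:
O(m) = 1 - m (O(m) = 6 - ((m + 6) - 1) = 6 - ((6 + m) - 1) = 6 - (5 + m) = 6 + (-5 - m) = 1 - m)
N(X, l) = 0 (N(X, l) = X*(-2 + (1 - 1*(-1))) = X*(-2 + (1 + 1)) = X*(-2 + 2) = X*0 = 0)
(N(Z, 12) + 516)/(-1897 + 4031) = (0 + 516)/(-1897 + 4031) = 516/2134 = 516*(1/2134) = 258/1067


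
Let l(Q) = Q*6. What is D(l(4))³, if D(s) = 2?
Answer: 8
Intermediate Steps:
l(Q) = 6*Q
D(l(4))³ = 2³ = 8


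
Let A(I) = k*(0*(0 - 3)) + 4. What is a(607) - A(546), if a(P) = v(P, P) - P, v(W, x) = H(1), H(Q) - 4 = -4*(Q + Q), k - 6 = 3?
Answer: -615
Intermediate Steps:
k = 9 (k = 6 + 3 = 9)
H(Q) = 4 - 8*Q (H(Q) = 4 - 4*(Q + Q) = 4 - 8*Q)
v(W, x) = -4 (v(W, x) = 4 - 8*1 = 4 - 8 = -4)
a(P) = -4 - P
A(I) = 4 (A(I) = 9*(0*(0 - 3)) + 4 = 9*(0*(-3)) + 4 = 9*0 + 4 = 0 + 4 = 4)
a(607) - A(546) = (-4 - 1*607) - 1*4 = (-4 - 607) - 4 = -611 - 4 = -615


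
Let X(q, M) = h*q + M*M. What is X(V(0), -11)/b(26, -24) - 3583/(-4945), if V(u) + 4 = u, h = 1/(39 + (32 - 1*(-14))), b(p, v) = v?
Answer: -580403/134504 ≈ -4.3151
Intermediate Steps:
h = 1/85 (h = 1/(39 + (32 + 14)) = 1/(39 + 46) = 1/85 ≈ 0.011765)
V(u) = -4 + u
X(q, M) = M**2 + q/85 (X(q, M) = q/85 + M*M = q/85 + M**2 = M**2 + q/85)
X(V(0), -11)/b(26, -24) - 3583/(-4945) = ((-11)**2 + (-4 + 0)/85)/(-24) - 3583/(-4945) = (121 + (1/85)*(-4))*(-1/24) - 3583*(-1/4945) = (121 - 4/85)*(-1/24) + 3583/4945 = (10281/85)*(-1/24) + 3583/4945 = -3427/680 + 3583/4945 = -580403/134504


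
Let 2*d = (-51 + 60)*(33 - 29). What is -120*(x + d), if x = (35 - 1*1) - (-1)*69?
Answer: -14520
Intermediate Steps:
d = 18 (d = ((-51 + 60)*(33 - 29))/2 = (9*4)/2 = (½)*36 = 18)
x = 103 (x = (35 - 1) - 1*(-69) = 34 + 69 = 103)
-120*(x + d) = -120*(103 + 18) = -120*121 = -14520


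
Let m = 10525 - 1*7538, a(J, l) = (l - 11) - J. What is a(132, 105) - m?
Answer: -3025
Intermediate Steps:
a(J, l) = -11 + l - J (a(J, l) = (-11 + l) - J = -11 + l - J)
m = 2987 (m = 10525 - 7538 = 2987)
a(132, 105) - m = (-11 + 105 - 1*132) - 1*2987 = (-11 + 105 - 132) - 2987 = -38 - 2987 = -3025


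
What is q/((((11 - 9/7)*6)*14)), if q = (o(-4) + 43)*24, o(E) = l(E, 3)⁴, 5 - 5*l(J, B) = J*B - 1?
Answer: 131851/21250 ≈ 6.2048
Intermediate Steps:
l(J, B) = 6/5 - B*J/5 (l(J, B) = 1 - (J*B - 1)/5 = 1 - (B*J - 1)/5 = 1 - (-1 + B*J)/5 = 1 + (⅕ - B*J/5) = 6/5 - B*J/5)
o(E) = (6/5 - 3*E/5)⁴ (o(E) = (6/5 - ⅕*3*E)⁴ = (6/5 - 3*E/5)⁴)
q = 3164424/625 (q = (81*(-2 - 4)⁴/625 + 43)*24 = ((81/625)*(-6)⁴ + 43)*24 = ((81/625)*1296 + 43)*24 = (104976/625 + 43)*24 = (131851/625)*24 = 3164424/625 ≈ 5063.1)
q/((((11 - 9/7)*6)*14)) = 3164424/(625*((((11 - 9/7)*6)*14))) = 3164424/(625*((((68/7)*6)*14))) = 3164424/(625*(((408/7)*14))) = (3164424/625)/816 = (3164424/625)*(1/816) = 131851/21250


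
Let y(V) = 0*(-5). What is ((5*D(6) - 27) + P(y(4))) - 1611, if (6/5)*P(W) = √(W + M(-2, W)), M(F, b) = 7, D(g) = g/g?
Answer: -1633 + 5*√7/6 ≈ -1630.8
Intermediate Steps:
D(g) = 1
y(V) = 0
P(W) = 5*√(7 + W)/6 (P(W) = 5*√(W + 7)/6 = 5*√(7 + W)/6)
((5*D(6) - 27) + P(y(4))) - 1611 = ((5*1 - 27) + 5*√(7 + 0)/6) - 1611 = ((5 - 27) + 5*√7/6) - 1611 = (-22 + 5*√7/6) - 1611 = -1633 + 5*√7/6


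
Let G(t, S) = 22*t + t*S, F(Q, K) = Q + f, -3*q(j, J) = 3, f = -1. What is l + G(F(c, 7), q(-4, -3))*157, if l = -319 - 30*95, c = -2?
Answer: -13060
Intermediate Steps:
q(j, J) = -1 (q(j, J) = -⅓*3 = -1)
F(Q, K) = -1 + Q (F(Q, K) = Q - 1 = -1 + Q)
G(t, S) = 22*t + S*t
l = -3169 (l = -319 - 2850 = -3169)
l + G(F(c, 7), q(-4, -3))*157 = -3169 + ((-1 - 2)*(22 - 1))*157 = -3169 - 3*21*157 = -3169 - 63*157 = -3169 - 9891 = -13060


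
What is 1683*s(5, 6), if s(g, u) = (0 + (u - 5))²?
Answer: 1683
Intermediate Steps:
s(g, u) = (-5 + u)² (s(g, u) = (0 + (-5 + u))² = (-5 + u)²)
1683*s(5, 6) = 1683*(-5 + 6)² = 1683*1² = 1683*1 = 1683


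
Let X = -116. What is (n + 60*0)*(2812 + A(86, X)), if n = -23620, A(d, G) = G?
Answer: -63679520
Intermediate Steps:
(n + 60*0)*(2812 + A(86, X)) = (-23620 + 60*0)*(2812 - 116) = (-23620 + 0)*2696 = -23620*2696 = -63679520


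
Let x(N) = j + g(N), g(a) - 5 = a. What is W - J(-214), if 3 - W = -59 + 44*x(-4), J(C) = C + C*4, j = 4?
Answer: 912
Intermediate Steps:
g(a) = 5 + a
J(C) = 5*C (J(C) = C + 4*C = 5*C)
x(N) = 9 + N (x(N) = 4 + (5 + N) = 9 + N)
W = -158 (W = 3 - (-59 + 44*(9 - 4)) = 3 - (-59 + 44*5) = 3 - (-59 + 220) = 3 - 1*161 = 3 - 161 = -158)
W - J(-214) = -158 - 5*(-214) = -158 - 1*(-1070) = -158 + 1070 = 912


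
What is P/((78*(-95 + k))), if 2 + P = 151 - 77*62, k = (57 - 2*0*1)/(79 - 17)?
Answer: 143375/227487 ≈ 0.63026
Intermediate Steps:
k = 57/62 (k = (57 + 0*1)/62 = (57 + 0)*(1/62) = 57*(1/62) = 57/62 ≈ 0.91935)
P = -4625 (P = -2 + (151 - 77*62) = -2 + (151 - 4774) = -2 - 4623 = -4625)
P/((78*(-95 + k))) = -4625*1/(78*(-95 + 57/62)) = -4625/(78*(-5833/62)) = -4625/(-227487/31) = -4625*(-31/227487) = 143375/227487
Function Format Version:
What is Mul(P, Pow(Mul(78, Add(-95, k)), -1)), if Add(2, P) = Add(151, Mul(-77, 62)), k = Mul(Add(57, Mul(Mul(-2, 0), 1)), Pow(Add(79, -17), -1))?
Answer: Rational(143375, 227487) ≈ 0.63026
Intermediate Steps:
k = Rational(57, 62) (k = Mul(Add(57, Mul(0, 1)), Pow(62, -1)) = Mul(Add(57, 0), Rational(1, 62)) = Mul(57, Rational(1, 62)) = Rational(57, 62) ≈ 0.91935)
P = -4625 (P = Add(-2, Add(151, Mul(-77, 62))) = Add(-2, Add(151, -4774)) = Add(-2, -4623) = -4625)
Mul(P, Pow(Mul(78, Add(-95, k)), -1)) = Mul(-4625, Pow(Mul(78, Add(-95, Rational(57, 62))), -1)) = Mul(-4625, Pow(Mul(78, Rational(-5833, 62)), -1)) = Mul(-4625, Pow(Rational(-227487, 31), -1)) = Mul(-4625, Rational(-31, 227487)) = Rational(143375, 227487)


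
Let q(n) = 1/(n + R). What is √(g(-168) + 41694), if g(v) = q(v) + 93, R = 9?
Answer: 2*√264104247/159 ≈ 204.42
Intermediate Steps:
q(n) = 1/(9 + n) (q(n) = 1/(n + 9) = 1/(9 + n))
g(v) = 93 + 1/(9 + v) (g(v) = 1/(9 + v) + 93 = 93 + 1/(9 + v))
√(g(-168) + 41694) = √((838 + 93*(-168))/(9 - 168) + 41694) = √((838 - 15624)/(-159) + 41694) = √(-1/159*(-14786) + 41694) = √(14786/159 + 41694) = √(6644132/159) = 2*√264104247/159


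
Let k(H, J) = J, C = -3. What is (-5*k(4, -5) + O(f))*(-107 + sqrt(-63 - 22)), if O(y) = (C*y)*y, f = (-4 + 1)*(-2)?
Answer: 8881 - 83*I*sqrt(85) ≈ 8881.0 - 765.22*I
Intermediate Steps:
f = 6 (f = -3*(-2) = 6)
O(y) = -3*y**2 (O(y) = (-3*y)*y = -3*y**2)
(-5*k(4, -5) + O(f))*(-107 + sqrt(-63 - 22)) = (-5*(-5) - 3*6**2)*(-107 + sqrt(-63 - 22)) = (25 - 3*36)*(-107 + sqrt(-85)) = (25 - 108)*(-107 + I*sqrt(85)) = -83*(-107 + I*sqrt(85)) = 8881 - 83*I*sqrt(85)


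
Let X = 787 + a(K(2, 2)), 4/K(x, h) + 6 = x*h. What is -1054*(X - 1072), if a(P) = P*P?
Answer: 296174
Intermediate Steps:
K(x, h) = 4/(-6 + h*x) (K(x, h) = 4/(-6 + x*h) = 4/(-6 + h*x))
a(P) = P**2
X = 791 (X = 787 + (4/(-6 + 2*2))**2 = 787 + (4/(-6 + 4))**2 = 787 + (4/(-2))**2 = 787 + (4*(-1/2))**2 = 787 + (-2)**2 = 787 + 4 = 791)
-1054*(X - 1072) = -1054*(791 - 1072) = -1054*(-281) = 296174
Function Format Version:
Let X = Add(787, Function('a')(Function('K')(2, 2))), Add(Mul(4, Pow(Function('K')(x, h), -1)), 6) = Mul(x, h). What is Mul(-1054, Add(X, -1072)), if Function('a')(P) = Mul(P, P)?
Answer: 296174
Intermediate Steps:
Function('K')(x, h) = Mul(4, Pow(Add(-6, Mul(h, x)), -1)) (Function('K')(x, h) = Mul(4, Pow(Add(-6, Mul(x, h)), -1)) = Mul(4, Pow(Add(-6, Mul(h, x)), -1)))
Function('a')(P) = Pow(P, 2)
X = 791 (X = Add(787, Pow(Mul(4, Pow(Add(-6, Mul(2, 2)), -1)), 2)) = Add(787, Pow(Mul(4, Pow(Add(-6, 4), -1)), 2)) = Add(787, Pow(Mul(4, Pow(-2, -1)), 2)) = Add(787, Pow(Mul(4, Rational(-1, 2)), 2)) = Add(787, Pow(-2, 2)) = Add(787, 4) = 791)
Mul(-1054, Add(X, -1072)) = Mul(-1054, Add(791, -1072)) = Mul(-1054, -281) = 296174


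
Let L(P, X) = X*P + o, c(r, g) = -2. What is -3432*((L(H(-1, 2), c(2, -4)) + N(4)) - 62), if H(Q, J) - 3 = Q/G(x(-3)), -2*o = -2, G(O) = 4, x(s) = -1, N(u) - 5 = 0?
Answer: 211068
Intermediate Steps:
N(u) = 5 (N(u) = 5 + 0 = 5)
o = 1 (o = -½*(-2) = 1)
H(Q, J) = 3 + Q/4
L(P, X) = 1 + P*X (L(P, X) = X*P + 1 = P*X + 1 = 1 + P*X)
-3432*((L(H(-1, 2), c(2, -4)) + N(4)) - 62) = -3432*(((1 + (3 + (¼)*(-1))*(-2)) + 5) - 62) = -3432*(((1 + (3 - ¼)*(-2)) + 5) - 62) = -3432*(((1 + (11/4)*(-2)) + 5) - 62) = -3432*(((1 - 11/2) + 5) - 62) = -3432*((-9/2 + 5) - 62) = -3432*(½ - 62) = -3432*(-123/2) = 211068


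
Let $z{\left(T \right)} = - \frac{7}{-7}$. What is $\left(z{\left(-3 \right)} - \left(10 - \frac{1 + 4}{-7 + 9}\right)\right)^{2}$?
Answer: $\frac{169}{4} \approx 42.25$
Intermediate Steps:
$z{\left(T \right)} = 1$ ($z{\left(T \right)} = \left(-7\right) \left(- \frac{1}{7}\right) = 1$)
$\left(z{\left(-3 \right)} - \left(10 - \frac{1 + 4}{-7 + 9}\right)\right)^{2} = \left(1 - \left(10 - \frac{1 + 4}{-7 + 9}\right)\right)^{2} = \left(1 - \left(10 - \frac{5}{2}\right)\right)^{2} = \left(1 + \left(5 \cdot \frac{1}{2} - 10\right)\right)^{2} = \left(1 + \left(\frac{5}{2} - 10\right)\right)^{2} = \left(1 - \frac{15}{2}\right)^{2} = \left(- \frac{13}{2}\right)^{2} = \frac{169}{4}$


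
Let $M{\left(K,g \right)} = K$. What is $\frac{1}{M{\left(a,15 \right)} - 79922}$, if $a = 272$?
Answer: $- \frac{1}{79650} \approx -1.2555 \cdot 10^{-5}$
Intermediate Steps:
$\frac{1}{M{\left(a,15 \right)} - 79922} = \frac{1}{272 - 79922} = \frac{1}{-79650} = - \frac{1}{79650}$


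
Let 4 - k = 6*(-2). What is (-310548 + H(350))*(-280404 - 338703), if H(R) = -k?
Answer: 192272346348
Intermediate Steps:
k = 16 (k = 4 - 6*(-2) = 4 - 1*(-12) = 4 + 12 = 16)
H(R) = -16 (H(R) = -1*16 = -16)
(-310548 + H(350))*(-280404 - 338703) = (-310548 - 16)*(-280404 - 338703) = -310564*(-619107) = 192272346348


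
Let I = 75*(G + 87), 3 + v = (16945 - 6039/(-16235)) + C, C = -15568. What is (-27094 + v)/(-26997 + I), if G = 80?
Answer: 417558161/234952920 ≈ 1.7772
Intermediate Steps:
v = 22312929/16235 (v = -3 + ((16945 - 6039/(-16235)) - 15568) = -3 + ((16945 - 6039*(-1/16235)) - 15568) = -3 + ((16945 + 6039/16235) - 15568) = -3 + (275108114/16235 - 15568) = -3 + 22361634/16235 = 22312929/16235 ≈ 1374.4)
I = 12525 (I = 75*(80 + 87) = 75*167 = 12525)
(-27094 + v)/(-26997 + I) = (-27094 + 22312929/16235)/(-26997 + 12525) = -417558161/16235/(-14472) = -417558161/16235*(-1/14472) = 417558161/234952920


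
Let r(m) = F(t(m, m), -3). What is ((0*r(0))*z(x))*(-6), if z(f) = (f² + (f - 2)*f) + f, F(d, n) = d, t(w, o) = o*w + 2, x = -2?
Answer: 0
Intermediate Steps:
t(w, o) = 2 + o*w
r(m) = 2 + m² (r(m) = 2 + m*m = 2 + m²)
z(f) = f + f² + f*(-2 + f) (z(f) = (f² + (-2 + f)*f) + f = (f² + f*(-2 + f)) + f = f + f² + f*(-2 + f))
((0*r(0))*z(x))*(-6) = ((0*(2 + 0²))*(-2*(-1 + 2*(-2))))*(-6) = ((0*(2 + 0))*(-2*(-1 - 4)))*(-6) = ((0*2)*(-2*(-5)))*(-6) = (0*10)*(-6) = 0*(-6) = 0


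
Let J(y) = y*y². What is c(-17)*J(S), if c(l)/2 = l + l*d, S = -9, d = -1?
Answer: 0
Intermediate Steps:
c(l) = 0 (c(l) = 2*(l + l*(-1)) = 2*(l - l) = 2*0 = 0)
J(y) = y³
c(-17)*J(S) = 0*(-9)³ = 0*(-729) = 0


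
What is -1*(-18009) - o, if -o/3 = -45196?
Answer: -117579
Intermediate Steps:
o = 135588 (o = -3*(-45196) = 135588)
-1*(-18009) - o = -1*(-18009) - 1*135588 = 18009 - 135588 = -117579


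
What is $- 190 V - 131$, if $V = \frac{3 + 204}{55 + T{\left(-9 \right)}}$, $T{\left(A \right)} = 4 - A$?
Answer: $- \frac{24119}{34} \approx -709.38$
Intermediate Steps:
$V = \frac{207}{68}$ ($V = \frac{3 + 204}{55 + \left(4 - -9\right)} = \frac{207}{55 + \left(4 + 9\right)} = \frac{207}{55 + 13} = \frac{207}{68} \approx 3.0441$)
$- 190 V - 131 = \left(-190\right) \frac{207}{68} - 131 = - \frac{19665}{34} - 131 = - \frac{24119}{34}$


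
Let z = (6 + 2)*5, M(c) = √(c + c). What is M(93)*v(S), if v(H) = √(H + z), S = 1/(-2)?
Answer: √7347 ≈ 85.715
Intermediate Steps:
M(c) = √2*√c (M(c) = √(2*c) = √2*√c)
S = -½ ≈ -0.50000
z = 40 (z = 8*5 = 40)
v(H) = √(40 + H) (v(H) = √(H + 40) = √(40 + H))
M(93)*v(S) = (√2*√93)*√(40 - ½) = √186*√(79/2) = √186*(√158/2) = √7347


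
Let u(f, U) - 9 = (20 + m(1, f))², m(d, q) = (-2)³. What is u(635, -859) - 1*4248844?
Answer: -4248691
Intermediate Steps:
m(d, q) = -8
u(f, U) = 153 (u(f, U) = 9 + (20 - 8)² = 9 + 12² = 9 + 144 = 153)
u(635, -859) - 1*4248844 = 153 - 1*4248844 = 153 - 4248844 = -4248691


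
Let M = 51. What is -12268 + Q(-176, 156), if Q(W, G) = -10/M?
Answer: -625678/51 ≈ -12268.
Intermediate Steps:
Q(W, G) = -10/51
-12268 + Q(-176, 156) = -12268 - 10/51 = -625678/51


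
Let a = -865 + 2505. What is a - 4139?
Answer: -2499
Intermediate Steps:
a = 1640
a - 4139 = 1640 - 4139 = -2499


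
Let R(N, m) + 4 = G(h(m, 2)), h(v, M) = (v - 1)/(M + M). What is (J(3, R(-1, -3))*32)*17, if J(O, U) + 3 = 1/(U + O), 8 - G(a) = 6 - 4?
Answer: -7616/5 ≈ -1523.2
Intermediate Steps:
h(v, M) = (-1 + v)/(2*M) (h(v, M) = (-1 + v)/((2*M)) = (-1 + v)*(1/(2*M)) = (-1 + v)/(2*M))
G(a) = 6 (G(a) = 8 - (6 - 4) = 8 - 1*2 = 8 - 2 = 6)
R(N, m) = 2 (R(N, m) = -4 + 6 = 2)
J(O, U) = -3 + 1/(O + U) (J(O, U) = -3 + 1/(U + O) = -3 + 1/(O + U))
(J(3, R(-1, -3))*32)*17 = (((1 - 3*3 - 3*2)/(3 + 2))*32)*17 = (((1 - 9 - 6)/5)*32)*17 = (((⅕)*(-14))*32)*17 = -14/5*32*17 = -448/5*17 = -7616/5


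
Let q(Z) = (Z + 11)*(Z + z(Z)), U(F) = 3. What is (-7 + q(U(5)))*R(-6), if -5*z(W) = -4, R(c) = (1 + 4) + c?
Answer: -231/5 ≈ -46.200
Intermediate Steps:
R(c) = 5 + c
z(W) = ⅘ (z(W) = -⅕*(-4) = ⅘)
q(Z) = (11 + Z)*(⅘ + Z) (q(Z) = (Z + 11)*(Z + ⅘) = (11 + Z)*(⅘ + Z))
(-7 + q(U(5)))*R(-6) = (-7 + (44/5 + 3² + (59/5)*3))*(5 - 6) = (-7 + (44/5 + 9 + 177/5))*(-1) = (-7 + 266/5)*(-1) = (231/5)*(-1) = -231/5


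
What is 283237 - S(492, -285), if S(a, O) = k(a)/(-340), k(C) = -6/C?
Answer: 7896647559/27880 ≈ 2.8324e+5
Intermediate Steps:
S(a, O) = 3/(170*a) (S(a, O) = -6/a/(-340) = -6/a*(-1/340) = 3/(170*a))
283237 - S(492, -285) = 283237 - 3/(170*492) = 283237 - 1*1/27880 = 283237 - 1/27880 = 7896647559/27880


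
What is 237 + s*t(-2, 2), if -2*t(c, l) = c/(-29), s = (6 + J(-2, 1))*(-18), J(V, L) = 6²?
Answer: 7629/29 ≈ 263.07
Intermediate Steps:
J(V, L) = 36
s = -756 (s = (6 + 36)*(-18) = 42*(-18) = -756)
t(c, l) = c/58 (t(c, l) = -c/(2*(-29)) = -c*(-1)/(2*29) = -(-1)*c/58 = c/58)
237 + s*t(-2, 2) = 237 - 378*(-2)/29 = 237 - 756*(-1/29) = 237 + 756/29 = 7629/29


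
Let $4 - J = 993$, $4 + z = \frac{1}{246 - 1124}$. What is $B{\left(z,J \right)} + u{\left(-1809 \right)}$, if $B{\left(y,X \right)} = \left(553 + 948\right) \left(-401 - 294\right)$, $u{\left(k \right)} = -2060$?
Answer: $-1045255$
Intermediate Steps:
$z = - \frac{3513}{878}$ ($z = -4 + \frac{1}{246 - 1124} = -4 + \frac{1}{-878} = -4 - \frac{1}{878} = - \frac{3513}{878} \approx -4.0011$)
$J = -989$ ($J = 4 - 993 = -989$)
$B{\left(y,X \right)} = -1043195$ ($B{\left(y,X \right)} = 1501 \left(-695\right) = -1043195$)
$B{\left(z,J \right)} + u{\left(-1809 \right)} = -1043195 - 2060 = -1045255$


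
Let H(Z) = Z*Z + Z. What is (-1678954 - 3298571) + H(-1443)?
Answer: -2896719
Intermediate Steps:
H(Z) = Z + Z**2 (H(Z) = Z**2 + Z = Z + Z**2)
(-1678954 - 3298571) + H(-1443) = (-1678954 - 3298571) - 1443*(1 - 1443) = -4977525 - 1443*(-1442) = -4977525 + 2080806 = -2896719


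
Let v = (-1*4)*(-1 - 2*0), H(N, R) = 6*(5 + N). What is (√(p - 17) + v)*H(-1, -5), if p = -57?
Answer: 96 + 24*I*√74 ≈ 96.0 + 206.46*I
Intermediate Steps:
H(N, R) = 30 + 6*N
v = 4 (v = -4*(-1 + 0) = -4*(-1) = 4)
(√(p - 17) + v)*H(-1, -5) = (√(-57 - 17) + 4)*(30 + 6*(-1)) = (√(-74) + 4)*(30 - 6) = (I*√74 + 4)*24 = (4 + I*√74)*24 = 96 + 24*I*√74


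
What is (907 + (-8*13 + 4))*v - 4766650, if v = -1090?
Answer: -5646280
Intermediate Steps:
(907 + (-8*13 + 4))*v - 4766650 = (907 + (-8*13 + 4))*(-1090) - 4766650 = (907 + (-104 + 4))*(-1090) - 4766650 = (907 - 100)*(-1090) - 4766650 = 807*(-1090) - 4766650 = -879630 - 4766650 = -5646280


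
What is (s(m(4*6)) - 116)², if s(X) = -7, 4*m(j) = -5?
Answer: 15129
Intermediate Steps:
m(j) = -5/4 (m(j) = (¼)*(-5) = -5/4)
(s(m(4*6)) - 116)² = (-7 - 116)² = (-123)² = 15129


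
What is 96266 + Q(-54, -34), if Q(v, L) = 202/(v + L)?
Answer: 4235603/44 ≈ 96264.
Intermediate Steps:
Q(v, L) = 202/(L + v)
96266 + Q(-54, -34) = 96266 + 202/(-34 - 54) = 96266 + 202/(-88) = 96266 + 202*(-1/88) = 96266 - 101/44 = 4235603/44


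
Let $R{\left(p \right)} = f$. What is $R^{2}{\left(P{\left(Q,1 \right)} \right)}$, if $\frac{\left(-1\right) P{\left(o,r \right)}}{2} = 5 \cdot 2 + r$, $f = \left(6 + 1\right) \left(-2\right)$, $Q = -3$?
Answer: $196$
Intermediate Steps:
$f = -14$ ($f = 7 \left(-2\right) = -14$)
$P{\left(o,r \right)} = -20 - 2 r$ ($P{\left(o,r \right)} = - 2 \left(5 \cdot 2 + r\right) = - 2 \left(10 + r\right) = -20 - 2 r$)
$R{\left(p \right)} = -14$
$R^{2}{\left(P{\left(Q,1 \right)} \right)} = \left(-14\right)^{2} = 196$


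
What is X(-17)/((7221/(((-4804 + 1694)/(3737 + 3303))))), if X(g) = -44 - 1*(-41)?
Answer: 311/1694528 ≈ 0.00018353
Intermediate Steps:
X(g) = -3 (X(g) = -44 + 41 = -3)
X(-17)/((7221/(((-4804 + 1694)/(3737 + 3303))))) = -3*(-4804 + 1694)/(7221*(3737 + 3303)) = -3/(7221/((-3110/7040))) = -3/(7221/((-3110*1/7040))) = -3/(7221/(-311/704)) = -3/(7221*(-704/311)) = -3/(-5083584/311) = -3*(-311/5083584) = 311/1694528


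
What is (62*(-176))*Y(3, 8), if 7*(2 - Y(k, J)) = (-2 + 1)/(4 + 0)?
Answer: -155496/7 ≈ -22214.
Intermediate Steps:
Y(k, J) = 57/28 (Y(k, J) = 2 - (-2 + 1)/(7*(4 + 0)) = 2 - (-1)/(7*4) = 2 - ⅐*(-¼) = 2 + 1/28 = 57/28)
(62*(-176))*Y(3, 8) = (62*(-176))*(57/28) = -10912*57/28 = -155496/7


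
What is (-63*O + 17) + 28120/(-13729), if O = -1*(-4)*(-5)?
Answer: 17503813/13729 ≈ 1275.0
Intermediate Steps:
O = -20 (O = 4*(-5) = -20)
(-63*O + 17) + 28120/(-13729) = (-63*(-20) + 17) + 28120/(-13729) = (1260 + 17) + 28120*(-1/13729) = 1277 - 28120/13729 = 17503813/13729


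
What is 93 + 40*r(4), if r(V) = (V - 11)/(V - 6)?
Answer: 233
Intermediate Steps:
r(V) = (-11 + V)/(-6 + V)
93 + 40*r(4) = 93 + 40*((-11 + 4)/(-6 + 4)) = 93 + 40*(-7/(-2)) = 93 + 40*(-½*(-7)) = 93 + 40*(7/2) = 93 + 140 = 233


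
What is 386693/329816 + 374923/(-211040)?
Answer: -5255989181/8700546080 ≈ -0.60410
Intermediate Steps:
386693/329816 + 374923/(-211040) = 386693*(1/329816) + 374923*(-1/211040) = 386693/329816 - 374923/211040 = -5255989181/8700546080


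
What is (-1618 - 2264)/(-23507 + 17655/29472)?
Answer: 38136768/230926883 ≈ 0.16515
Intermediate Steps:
(-1618 - 2264)/(-23507 + 17655/29472) = -3882/(-23507 + 17655*(1/29472)) = -3882/(-23507 + 5885/9824) = -3882/(-230926883/9824) = -3882*(-9824/230926883) = 38136768/230926883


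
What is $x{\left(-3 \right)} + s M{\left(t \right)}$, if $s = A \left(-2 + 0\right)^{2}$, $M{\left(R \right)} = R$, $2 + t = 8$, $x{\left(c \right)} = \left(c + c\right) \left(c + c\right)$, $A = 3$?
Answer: $108$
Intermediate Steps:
$x{\left(c \right)} = 4 c^{2}$ ($x{\left(c \right)} = 2 c 2 c = 4 c^{2}$)
$t = 6$ ($t = -2 + 8 = 6$)
$s = 12$ ($s = 3 \left(-2 + 0\right)^{2} = 3 \left(-2\right)^{2} = 3 \cdot 4 = 12$)
$x{\left(-3 \right)} + s M{\left(t \right)} = 4 \left(-3\right)^{2} + 12 \cdot 6 = 4 \cdot 9 + 72 = 36 + 72 = 108$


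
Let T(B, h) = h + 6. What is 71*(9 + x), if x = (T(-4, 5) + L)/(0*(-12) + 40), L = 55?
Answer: 15123/20 ≈ 756.15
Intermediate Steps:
T(B, h) = 6 + h
x = 33/20 (x = ((6 + 5) + 55)/(0*(-12) + 40) = (11 + 55)/(0 + 40) = 66/40 = 66*(1/40) = 33/20 ≈ 1.6500)
71*(9 + x) = 71*(9 + 33/20) = 71*(213/20) = 15123/20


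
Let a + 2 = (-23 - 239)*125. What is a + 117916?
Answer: 85164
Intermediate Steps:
a = -32752 (a = -2 + (-23 - 239)*125 = -2 - 262*125 = -2 - 32750 = -32752)
a + 117916 = -32752 + 117916 = 85164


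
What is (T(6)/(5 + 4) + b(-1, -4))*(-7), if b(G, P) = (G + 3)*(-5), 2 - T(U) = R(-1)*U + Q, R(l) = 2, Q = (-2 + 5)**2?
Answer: 763/9 ≈ 84.778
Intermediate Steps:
Q = 9 (Q = 3**2 = 9)
T(U) = -7 - 2*U (T(U) = 2 - (2*U + 9) = 2 - (9 + 2*U) = 2 + (-9 - 2*U) = -7 - 2*U)
b(G, P) = -15 - 5*G (b(G, P) = (3 + G)*(-5) = -15 - 5*G)
(T(6)/(5 + 4) + b(-1, -4))*(-7) = ((-7 - 2*6)/(5 + 4) + (-15 - 5*(-1)))*(-7) = ((-7 - 12)/9 + (-15 + 5))*(-7) = (-19*1/9 - 10)*(-7) = (-19/9 - 10)*(-7) = -109/9*(-7) = 763/9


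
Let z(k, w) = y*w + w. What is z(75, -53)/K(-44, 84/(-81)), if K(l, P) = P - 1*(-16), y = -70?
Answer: 98739/404 ≈ 244.40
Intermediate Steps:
K(l, P) = 16 + P (K(l, P) = P + 16 = 16 + P)
z(k, w) = -69*w (z(k, w) = -70*w + w = -69*w)
z(75, -53)/K(-44, 84/(-81)) = (-69*(-53))/(16 + 84/(-81)) = 3657/(16 + 84*(-1/81)) = 3657/(16 - 28/27) = 3657/(404/27) = 3657*(27/404) = 98739/404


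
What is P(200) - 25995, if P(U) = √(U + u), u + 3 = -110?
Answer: -25995 + √87 ≈ -25986.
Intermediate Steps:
u = -113 (u = -3 - 110 = -113)
P(U) = √(-113 + U) (P(U) = √(U - 113) = √(-113 + U))
P(200) - 25995 = √(-113 + 200) - 25995 = √87 - 25995 = -25995 + √87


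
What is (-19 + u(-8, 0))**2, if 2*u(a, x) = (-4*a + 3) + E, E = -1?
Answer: 4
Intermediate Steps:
u(a, x) = 1 - 2*a (u(a, x) = ((-4*a + 3) - 1)/2 = ((3 - 4*a) - 1)/2 = (2 - 4*a)/2 = 1 - 2*a)
(-19 + u(-8, 0))**2 = (-19 + (1 - 2*(-8)))**2 = (-19 + (1 + 16))**2 = (-19 + 17)**2 = (-2)**2 = 4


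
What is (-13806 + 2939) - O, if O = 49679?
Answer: -60546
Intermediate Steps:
(-13806 + 2939) - O = (-13806 + 2939) - 1*49679 = -10867 - 49679 = -60546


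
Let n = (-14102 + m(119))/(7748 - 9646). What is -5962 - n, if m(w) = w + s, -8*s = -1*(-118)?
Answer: -47755/8 ≈ -5969.4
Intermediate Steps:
s = -59/4 (s = -(-1)*(-118)/8 = -1/8*118 = -59/4 ≈ -14.750)
m(w) = -59/4 + w (m(w) = w - 59/4 = -59/4 + w)
n = 59/8 (n = (-14102 + (-59/4 + 119))/(7748 - 9646) = (-14102 + 417/4)/(-1898) = -55991/4*(-1/1898) = 59/8 ≈ 7.3750)
-5962 - n = -5962 - 1*59/8 = -5962 - 59/8 = -47755/8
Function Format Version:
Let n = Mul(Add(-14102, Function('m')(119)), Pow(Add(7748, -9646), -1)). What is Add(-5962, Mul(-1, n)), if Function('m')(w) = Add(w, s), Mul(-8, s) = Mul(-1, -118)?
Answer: Rational(-47755, 8) ≈ -5969.4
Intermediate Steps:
s = Rational(-59, 4) (s = Mul(Rational(-1, 8), Mul(-1, -118)) = Mul(Rational(-1, 8), 118) = Rational(-59, 4) ≈ -14.750)
Function('m')(w) = Add(Rational(-59, 4), w) (Function('m')(w) = Add(w, Rational(-59, 4)) = Add(Rational(-59, 4), w))
n = Rational(59, 8) (n = Mul(Add(-14102, Add(Rational(-59, 4), 119)), Pow(Add(7748, -9646), -1)) = Mul(Add(-14102, Rational(417, 4)), Pow(-1898, -1)) = Mul(Rational(-55991, 4), Rational(-1, 1898)) = Rational(59, 8) ≈ 7.3750)
Add(-5962, Mul(-1, n)) = Add(-5962, Mul(-1, Rational(59, 8))) = Add(-5962, Rational(-59, 8)) = Rational(-47755, 8)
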